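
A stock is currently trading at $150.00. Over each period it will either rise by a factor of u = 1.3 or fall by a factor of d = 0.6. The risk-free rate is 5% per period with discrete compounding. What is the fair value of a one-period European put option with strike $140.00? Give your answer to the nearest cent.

Risk-neutral probability p = (1 + 0.05 − 0.6)/(1.3 − 0.6) = 0.4500/0.7000 = 0.6429
Terminal stock prices: S_u = 195, S_d = 90
Terminal payoffs (K − S): max(-55, 0) = 0, max(50, 0) = 50
Node 0 (S = 150): V_0 = 1/1.05·[0.6429·0.0000 + 0.3571·50.0000] = 17.0068

$17.01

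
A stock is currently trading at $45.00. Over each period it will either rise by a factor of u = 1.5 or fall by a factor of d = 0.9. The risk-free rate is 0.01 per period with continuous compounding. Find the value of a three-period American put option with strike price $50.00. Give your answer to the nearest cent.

Risk-neutral probability p = (e^0.01 − 0.9)/(1.5 − 0.9) = 0.1101/0.6000 = 0.1834
Terminal stock prices: S_uuu = 151.9, S_uud = 91.12, S_udd = 54.68, S_ddd = 32.81
Terminal payoffs (K − S): max(-101.9, 0) = 0, max(-41.12, 0) = 0, max(-4.675, 0) = 0, max(17.19, 0) = 17.19
Node uu (S = 101.2): continuation = e^(−0.01)·[0.1834·0.0000 + 0.8166·0.0000] = 0.0000; exercise value = 0.0000 ≤ continuation, so V_uu = 0.0000
Node ud (S = 60.75): continuation = e^(−0.01)·[0.1834·0.0000 + 0.8166·0.0000] = 0.0000; exercise value = 0.0000 ≤ continuation, so V_ud = 0.0000
Node dd (S = 36.45): continuation = e^(−0.01)·[0.1834·0.0000 + 0.8166·17.1950] = 13.9014; exercise value = 13.5500 ≤ continuation, so V_dd = 13.9014
Node u (S = 67.5): continuation = e^(−0.01)·[0.1834·0.0000 + 0.8166·0.0000] = 0.0000; exercise value = 0.0000 ≤ continuation, so V_u = 0.0000
Node d (S = 40.5): continuation = e^(−0.01)·[0.1834·0.0000 + 0.8166·13.9014] = 11.2387; exercise value = 9.5000 ≤ continuation, so V_d = 11.2387
Node 0 (S = 45): continuation = e^(−0.01)·[0.1834·0.0000 + 0.8166·11.2387] = 9.0860; exercise value = 5.0000 ≤ continuation, so V_0 = 9.0860

$9.09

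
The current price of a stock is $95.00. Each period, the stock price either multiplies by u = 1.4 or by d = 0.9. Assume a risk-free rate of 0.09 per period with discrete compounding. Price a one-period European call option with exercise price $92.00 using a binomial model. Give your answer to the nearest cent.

$14.29

Risk-neutral probability p = (1 + 0.09 − 0.9)/(1.4 − 0.9) = 0.1900/0.5000 = 0.3800
Terminal stock prices: S_u = 133, S_d = 85.5
Terminal payoffs (S − K): max(41, 0) = 41, max(-6.5, 0) = 0
Node 0 (S = 95): V_0 = 1/1.09·[0.3800·41.0000 + 0.6200·0.0000] = 14.2936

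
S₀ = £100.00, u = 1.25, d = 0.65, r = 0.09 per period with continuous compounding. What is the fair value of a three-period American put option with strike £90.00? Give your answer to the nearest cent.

Risk-neutral probability p = (e^0.09 − 0.65)/(1.25 − 0.65) = 0.4442/0.6000 = 0.7403
Terminal stock prices: S_uuu = 195.3, S_uud = 101.6, S_udd = 52.81, S_ddd = 27.46
Terminal payoffs (K − S): max(-105.3, 0) = 0, max(-11.56, 0) = 0, max(37.19, 0) = 37.19, max(62.54, 0) = 62.54
Node uu (S = 156.2): continuation = e^(−0.09)·[0.7403·0.0000 + 0.2597·0.0000] = 0.0000; exercise value = 0.0000 ≤ continuation, so V_uu = 0.0000
Node ud (S = 81.25): continuation = e^(−0.09)·[0.7403·0.0000 + 0.2597·37.1875] = 8.8267; exercise value = 8.7500 ≤ continuation, so V_ud = 8.8267
Node dd (S = 42.25): continuation = e^(−0.09)·[0.7403·37.1875 + 0.2597·62.5375] = 40.0038; exercise value = 47.7500 > continuation, so V_dd = 47.7500 (exercise)
Node u (S = 125): continuation = e^(−0.09)·[0.7403·0.0000 + 0.2597·8.8267] = 2.0951; exercise value = 0.0000 ≤ continuation, so V_u = 2.0951
Node d (S = 65): continuation = e^(−0.09)·[0.7403·8.8267 + 0.2597·47.7500] = 17.3057; exercise value = 25.0000 > continuation, so V_d = 25.0000 (exercise)
Node 0 (S = 100): continuation = e^(−0.09)·[0.7403·2.0951 + 0.2597·25.0000] = 7.3514; exercise value = 0.0000 ≤ continuation, so V_0 = 7.3514

£7.35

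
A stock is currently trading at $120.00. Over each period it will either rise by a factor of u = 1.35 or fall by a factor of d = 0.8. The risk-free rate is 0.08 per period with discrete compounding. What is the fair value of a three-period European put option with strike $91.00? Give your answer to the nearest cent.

$2.78

Risk-neutral probability p = (1 + 0.08 − 0.8)/(1.35 − 0.8) = 0.2800/0.5500 = 0.5091
Terminal stock prices: S_uuu = 295.2, S_uud = 175, S_udd = 103.7, S_ddd = 61.44
Terminal payoffs (K − S): max(-204.2, 0) = 0, max(-83.96, 0) = 0, max(-12.68, 0) = 0, max(29.56, 0) = 29.56
Node uu (S = 218.7): V_uu = 1/1.08·[0.5091·0.0000 + 0.4909·0.0000] = 0.0000
Node ud (S = 129.6): V_ud = 1/1.08·[0.5091·0.0000 + 0.4909·0.0000] = 0.0000
Node dd (S = 76.8): V_dd = 1/1.08·[0.5091·0.0000 + 0.4909·29.5600] = 13.4364
Node u (S = 162): V_u = 1/1.08·[0.5091·0.0000 + 0.4909·0.0000] = 0.0000
Node d (S = 96): V_d = 1/1.08·[0.5091·0.0000 + 0.4909·13.4364] = 6.1074
Node 0 (S = 120): V_0 = 1/1.08·[0.5091·0.0000 + 0.4909·6.1074] = 2.7761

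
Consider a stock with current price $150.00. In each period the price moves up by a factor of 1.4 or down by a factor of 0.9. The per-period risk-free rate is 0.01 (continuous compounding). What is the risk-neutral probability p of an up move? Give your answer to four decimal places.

Risk-neutral probability p = (e^0.01 − 0.9)/(1.4 − 0.9) = 0.1101/0.5000 = 0.2201

p = 0.2201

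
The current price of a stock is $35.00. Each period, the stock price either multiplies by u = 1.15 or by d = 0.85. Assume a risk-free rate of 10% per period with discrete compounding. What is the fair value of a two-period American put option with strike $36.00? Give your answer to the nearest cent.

$1.15

Risk-neutral probability p = (1 + 0.1 − 0.85)/(1.15 − 0.85) = 0.2500/0.3000 = 0.8333
Terminal stock prices: S_uu = 46.29, S_ud = 34.21, S_dd = 25.29
Terminal payoffs (K − S): max(-10.29, 0) = 0, max(1.788, 0) = 1.788, max(10.71, 0) = 10.71
Node u (S = 40.25): continuation = 1/1.1·[0.8333·0.0000 + 0.1667·1.7875] = 0.2708; exercise value = 0.0000 ≤ continuation, so V_u = 0.2708
Node d (S = 29.75): continuation = 1/1.1·[0.8333·1.7875 + 0.1667·10.7125] = 2.9773; exercise value = 6.2500 > continuation, so V_d = 6.2500 (exercise)
Node 0 (S = 35): continuation = 1/1.1·[0.8333·0.2708 + 0.1667·6.2500] = 1.1521; exercise value = 1.0000 ≤ continuation, so V_0 = 1.1521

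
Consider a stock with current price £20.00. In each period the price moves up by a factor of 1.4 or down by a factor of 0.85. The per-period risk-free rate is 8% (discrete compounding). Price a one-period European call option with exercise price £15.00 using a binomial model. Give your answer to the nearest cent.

£6.11

Risk-neutral probability p = (1 + 0.08 − 0.85)/(1.4 − 0.85) = 0.2300/0.5500 = 0.4182
Terminal stock prices: S_u = 28, S_d = 17
Terminal payoffs (S − K): max(13, 0) = 13, max(2, 0) = 2
Node 0 (S = 20): V_0 = 1/1.08·[0.4182·13.0000 + 0.5818·2.0000] = 6.1111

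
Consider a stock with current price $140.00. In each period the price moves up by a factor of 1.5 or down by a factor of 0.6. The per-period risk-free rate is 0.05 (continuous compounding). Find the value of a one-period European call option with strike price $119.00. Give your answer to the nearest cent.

$43.40

Risk-neutral probability p = (e^0.05 − 0.6)/(1.5 − 0.6) = 0.4513/0.9000 = 0.5014
Terminal stock prices: S_u = 210, S_d = 84
Terminal payoffs (S − K): max(91, 0) = 91, max(-35, 0) = 0
Node 0 (S = 140): V_0 = e^(−0.05)·[0.5014·91.0000 + 0.4986·0.0000] = 43.4032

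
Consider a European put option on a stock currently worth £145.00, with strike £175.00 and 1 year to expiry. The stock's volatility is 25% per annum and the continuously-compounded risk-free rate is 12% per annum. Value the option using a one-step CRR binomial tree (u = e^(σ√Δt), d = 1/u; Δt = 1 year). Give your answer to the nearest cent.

CRR parameters: u = e^(σ√Δt) = e^(0.25·√1) = 1.2840, d = 1/u = 0.7788
Per-period rate: rΔt = 0.12·1 = 0.12, so R = e^0.12 = 1.1275
Risk-neutral probability p = (e^0.12 − 0.7788)/(1.2840 − 0.7788) = 0.3487/0.5052 = 0.6902
Terminal stock prices: S_u = 186.2, S_d = 112.9
Terminal payoffs (K − S): max(-11.18, 0) = 0, max(62.07, 0) = 62.07
Node 0 (S = 145): V_0 = e^(−0.12)·[0.6902·0.0000 + 0.3098·62.0739] = 17.0570

£17.06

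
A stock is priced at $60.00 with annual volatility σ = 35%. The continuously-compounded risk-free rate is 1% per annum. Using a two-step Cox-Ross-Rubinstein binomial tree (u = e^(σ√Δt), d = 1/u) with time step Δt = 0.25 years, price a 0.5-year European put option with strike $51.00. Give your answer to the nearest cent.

$2.50

CRR parameters: u = e^(σ√Δt) = e^(0.35·√0.25) = 1.1912, d = 1/u = 0.8395
Per-period rate: rΔt = 0.01·0.25 = 0.0025, so R = e^0.0025 = 1.0025
Risk-neutral probability p = (e^0.0025 − 0.8395)/(1.1912 − 0.8395) = 0.1630/0.3518 = 0.4635
Terminal stock prices: S_uu = 85.14, S_ud = 60, S_dd = 42.28
Terminal payoffs (K − S): max(-34.14, 0) = 0, max(-9, 0) = 0, max(8.719, 0) = 8.719
Node u (S = 71.47): V_u = e^(−0.0025)·[0.4635·0.0000 + 0.5365·0.0000] = 0.0000
Node d (S = 50.37): V_d = e^(−0.0025)·[0.4635·0.0000 + 0.5365·8.7187] = 4.6661
Node 0 (S = 60): V_0 = e^(−0.0025)·[0.4635·0.0000 + 0.5365·4.6661] = 2.4972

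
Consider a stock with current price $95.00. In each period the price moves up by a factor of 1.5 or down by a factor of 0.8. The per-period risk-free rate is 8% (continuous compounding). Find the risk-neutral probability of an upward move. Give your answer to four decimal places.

p = 0.4047

Risk-neutral probability p = (e^0.08 − 0.8)/(1.5 − 0.8) = 0.2833/0.7000 = 0.4047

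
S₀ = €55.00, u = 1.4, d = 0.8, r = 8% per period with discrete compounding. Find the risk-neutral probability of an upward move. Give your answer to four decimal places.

Risk-neutral probability p = (1 + 0.08 − 0.8)/(1.4 − 0.8) = 0.2800/0.6000 = 0.4667

p = 0.4667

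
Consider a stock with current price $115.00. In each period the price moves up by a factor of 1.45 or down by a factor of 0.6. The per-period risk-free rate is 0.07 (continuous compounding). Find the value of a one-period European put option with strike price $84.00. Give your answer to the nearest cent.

Risk-neutral probability p = (e^0.07 − 0.6)/(1.45 − 0.6) = 0.4725/0.8500 = 0.5559
Terminal stock prices: S_u = 166.8, S_d = 69
Terminal payoffs (K − S): max(-82.75, 0) = 0, max(15, 0) = 15
Node 0 (S = 115): V_0 = e^(−0.07)·[0.5559·0.0000 + 0.4441·15.0000] = 6.2113

$6.21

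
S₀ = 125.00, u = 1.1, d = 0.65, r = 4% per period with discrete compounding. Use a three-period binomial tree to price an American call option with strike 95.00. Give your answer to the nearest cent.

Risk-neutral probability p = (1 + 0.04 − 0.65)/(1.1 − 0.65) = 0.3900/0.4500 = 0.8667
Terminal stock prices: S_uuu = 166.4, S_uud = 98.31, S_udd = 58.09, S_ddd = 34.33
Terminal payoffs (S − K): max(71.38, 0) = 71.38, max(3.313, 0) = 3.313, max(-36.91, 0) = 0, max(-60.67, 0) = 0
Node uu (S = 151.3): continuation = 1/1.04·[0.8667·71.3750 + 0.1333·3.3125] = 59.9038; exercise value = 56.2500 ≤ continuation, so V_uu = 59.9038
Node ud (S = 89.38): continuation = 1/1.04·[0.8667·3.3125 + 0.1333·0.0000] = 2.7604; exercise value = 0.0000 ≤ continuation, so V_ud = 2.7604
Node dd (S = 52.81): continuation = 1/1.04·[0.8667·0.0000 + 0.1333·0.0000] = 0.0000; exercise value = 0.0000 ≤ continuation, so V_dd = 0.0000
Node u (S = 137.5): continuation = 1/1.04·[0.8667·59.9038 + 0.1333·2.7604] = 50.2738; exercise value = 42.5000 ≤ continuation, so V_u = 50.2738
Node d (S = 81.25): continuation = 1/1.04·[0.8667·2.7604 + 0.1333·0.0000] = 2.3003; exercise value = 0.0000 ≤ continuation, so V_d = 2.3003
Node 0 (S = 125): continuation = 1/1.04·[0.8667·50.2738 + 0.1333·2.3003] = 42.1897; exercise value = 30.0000 ≤ continuation, so V_0 = 42.1897

42.19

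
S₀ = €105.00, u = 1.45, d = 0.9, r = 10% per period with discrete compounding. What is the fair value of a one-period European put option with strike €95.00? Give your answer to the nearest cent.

€0.29

Risk-neutral probability p = (1 + 0.1 − 0.9)/(1.45 − 0.9) = 0.2000/0.5500 = 0.3636
Terminal stock prices: S_u = 152.2, S_d = 94.5
Terminal payoffs (K − S): max(-57.25, 0) = 0, max(0.5, 0) = 0.5
Node 0 (S = 105): V_0 = 1/1.1·[0.3636·0.0000 + 0.6364·0.5000] = 0.2893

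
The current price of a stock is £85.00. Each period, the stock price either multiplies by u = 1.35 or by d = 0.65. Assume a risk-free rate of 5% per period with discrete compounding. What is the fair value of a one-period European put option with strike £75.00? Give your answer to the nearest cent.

£8.06

Risk-neutral probability p = (1 + 0.05 − 0.65)/(1.35 − 0.65) = 0.4000/0.7000 = 0.5714
Terminal stock prices: S_u = 114.8, S_d = 55.25
Terminal payoffs (K − S): max(-39.75, 0) = 0, max(19.75, 0) = 19.75
Node 0 (S = 85): V_0 = 1/1.05·[0.5714·0.0000 + 0.4286·19.7500] = 8.0612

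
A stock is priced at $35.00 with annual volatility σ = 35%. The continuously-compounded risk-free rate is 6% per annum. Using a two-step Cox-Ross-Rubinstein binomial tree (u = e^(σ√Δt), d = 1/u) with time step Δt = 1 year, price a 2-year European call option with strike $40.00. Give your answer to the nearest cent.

CRR parameters: u = e^(σ√Δt) = e^(0.35·√1) = 1.4191, d = 1/u = 0.7047
Per-period rate: rΔt = 0.06·1 = 0.06, so R = e^0.06 = 1.0618
Risk-neutral probability p = (e^0.06 − 0.7047)/(1.4191 − 0.7047) = 0.3571/0.7144 = 0.4999
Terminal stock prices: S_uu = 70.48, S_ud = 35, S_dd = 17.38
Terminal payoffs (S − K): max(30.48, 0) = 30.48, max(-5, 0) = 0, max(-22.62, 0) = 0
Node u (S = 49.67): V_u = e^(−0.06)·[0.4999·30.4813 + 0.5001·0.0000] = 14.3515
Node d (S = 24.66): V_d = e^(−0.06)·[0.4999·0.0000 + 0.5001·0.0000] = 0.0000
Node 0 (S = 35): V_0 = e^(−0.06)·[0.4999·14.3515 + 0.5001·0.0000] = 6.7571

$6.76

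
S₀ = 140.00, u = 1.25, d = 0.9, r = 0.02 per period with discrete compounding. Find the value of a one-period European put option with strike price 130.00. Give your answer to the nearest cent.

Risk-neutral probability p = (1 + 0.02 − 0.9)/(1.25 − 0.9) = 0.1200/0.3500 = 0.3429
Terminal stock prices: S_u = 175, S_d = 126
Terminal payoffs (K − S): max(-45, 0) = 0, max(4, 0) = 4
Node 0 (S = 140): V_0 = 1/1.02·[0.3429·0.0000 + 0.6571·4.0000] = 2.5770

2.58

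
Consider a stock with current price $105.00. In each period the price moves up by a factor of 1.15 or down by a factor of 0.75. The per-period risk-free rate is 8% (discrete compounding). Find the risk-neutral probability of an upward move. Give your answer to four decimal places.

p = 0.8250

Risk-neutral probability p = (1 + 0.08 − 0.75)/(1.15 − 0.75) = 0.3300/0.4000 = 0.8250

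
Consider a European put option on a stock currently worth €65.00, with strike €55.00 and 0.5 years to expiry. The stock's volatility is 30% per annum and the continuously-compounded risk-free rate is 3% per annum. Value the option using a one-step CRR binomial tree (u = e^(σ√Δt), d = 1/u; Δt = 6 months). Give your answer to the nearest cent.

€1.24

CRR parameters: u = e^(σ√Δt) = e^(0.3·√0.5) = 1.2363, d = 1/u = 0.8089
Per-period rate: rΔt = 0.03·0.5 = 0.015, so R = e^0.015 = 1.0151
Risk-neutral probability p = (e^0.015 − 0.8089)/(1.2363 − 0.8089) = 0.2063/0.4275 = 0.4825
Terminal stock prices: S_u = 80.36, S_d = 52.58
Terminal payoffs (K − S): max(-25.36, 0) = 0, max(2.424, 0) = 2.424
Node 0 (S = 65): V_0 = e^(−0.015)·[0.4825·0.0000 + 0.5175·2.4242] = 1.2358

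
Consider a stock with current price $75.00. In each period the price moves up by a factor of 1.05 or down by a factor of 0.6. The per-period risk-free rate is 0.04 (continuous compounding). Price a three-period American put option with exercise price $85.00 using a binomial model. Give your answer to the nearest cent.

Risk-neutral probability p = (e^0.04 − 0.6)/(1.05 − 0.6) = 0.4408/0.4500 = 0.9796
Terminal stock prices: S_uuu = 86.82, S_uud = 49.61, S_udd = 28.35, S_ddd = 16.2
Terminal payoffs (K − S): max(-1.822, 0) = 0, max(35.39, 0) = 35.39, max(56.65, 0) = 56.65, max(68.8, 0) = 68.8
Node uu (S = 82.69): continuation = e^(−0.04)·[0.9796·0.0000 + 0.0204·35.3875] = 0.6943; exercise value = 2.3125 > continuation, so V_uu = 2.3125 (exercise)
Node ud (S = 47.25): continuation = e^(−0.04)·[0.9796·35.3875 + 0.0204·56.6500] = 34.4171; exercise value = 37.7500 > continuation, so V_ud = 37.7500 (exercise)
Node dd (S = 27): continuation = e^(−0.04)·[0.9796·56.6500 + 0.0204·68.8000] = 54.6671; exercise value = 58.0000 > continuation, so V_dd = 58.0000 (exercise)
Node u (S = 78.75): continuation = e^(−0.04)·[0.9796·2.3125 + 0.0204·37.7500] = 2.9171; exercise value = 6.2500 > continuation, so V_u = 6.2500 (exercise)
Node d (S = 45): continuation = e^(−0.04)·[0.9796·37.7500 + 0.0204·58.0000] = 36.6671; exercise value = 40.0000 > continuation, so V_d = 40.0000 (exercise)
Node 0 (S = 75): continuation = e^(−0.04)·[0.9796·6.2500 + 0.0204·40.0000] = 6.6671; exercise value = 10.0000 > continuation, so V_0 = 10.0000 (exercise)

$10.00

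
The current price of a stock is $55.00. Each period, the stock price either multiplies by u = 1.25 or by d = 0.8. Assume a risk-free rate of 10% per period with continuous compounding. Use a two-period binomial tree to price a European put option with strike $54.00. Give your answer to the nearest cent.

$1.59

Risk-neutral probability p = (e^0.1 − 0.8)/(1.25 − 0.8) = 0.3052/0.4500 = 0.6782
Terminal stock prices: S_uu = 85.94, S_ud = 55, S_dd = 35.2
Terminal payoffs (K − S): max(-31.94, 0) = 0, max(-1, 0) = 0, max(18.8, 0) = 18.8
Node u (S = 68.75): V_u = e^(−0.1)·[0.6782·0.0000 + 0.3218·0.0000] = 0.0000
Node d (S = 44): V_d = e^(−0.1)·[0.6782·0.0000 + 0.3218·18.8000] = 5.4748
Node 0 (S = 55): V_0 = e^(−0.1)·[0.6782·0.0000 + 0.3218·5.4748] = 1.5944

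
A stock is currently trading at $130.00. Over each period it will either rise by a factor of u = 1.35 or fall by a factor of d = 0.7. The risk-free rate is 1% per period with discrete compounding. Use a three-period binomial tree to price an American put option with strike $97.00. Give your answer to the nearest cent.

Risk-neutral probability p = (1 + 0.01 − 0.7)/(1.35 − 0.7) = 0.3100/0.6500 = 0.4769
Terminal stock prices: S_uuu = 319.8, S_uud = 165.8, S_udd = 85.99, S_ddd = 44.59
Terminal payoffs (K − S): max(-222.8, 0) = 0, max(-68.85, 0) = 0, max(11.01, 0) = 11.01, max(52.41, 0) = 52.41
Node uu (S = 236.9): continuation = 1/1.01·[0.4769·0.0000 + 0.5231·0.0000] = 0.0000; exercise value = 0.0000 ≤ continuation, so V_uu = 0.0000
Node ud (S = 122.8): continuation = 1/1.01·[0.4769·0.0000 + 0.5231·11.0050] = 5.6995; exercise value = 0.0000 ≤ continuation, so V_ud = 5.6995
Node dd (S = 63.7): continuation = 1/1.01·[0.4769·11.0050 + 0.5231·52.4100] = 32.3396; exercise value = 33.3000 > continuation, so V_dd = 33.3000 (exercise)
Node u (S = 175.5): continuation = 1/1.01·[0.4769·0.0000 + 0.5231·5.6995] = 2.9517; exercise value = 0.0000 ≤ continuation, so V_u = 2.9517
Node d (S = 91): continuation = 1/1.01·[0.4769·5.6995 + 0.5231·33.3000] = 19.9373; exercise value = 6.0000 ≤ continuation, so V_d = 19.9373
Node 0 (S = 130): continuation = 1/1.01·[0.4769·2.9517 + 0.5231·19.9373] = 11.7193; exercise value = 0.0000 ≤ continuation, so V_0 = 11.7193

$11.72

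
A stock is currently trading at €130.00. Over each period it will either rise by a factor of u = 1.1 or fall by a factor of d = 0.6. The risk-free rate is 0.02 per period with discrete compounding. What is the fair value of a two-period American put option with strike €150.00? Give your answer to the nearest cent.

€20.00

Risk-neutral probability p = (1 + 0.02 − 0.6)/(1.1 − 0.6) = 0.4200/0.5000 = 0.8400
Terminal stock prices: S_uu = 157.3, S_ud = 85.8, S_dd = 46.8
Terminal payoffs (K − S): max(-7.3, 0) = 0, max(64.2, 0) = 64.2, max(103.2, 0) = 103.2
Node u (S = 143): continuation = 1/1.02·[0.8400·0.0000 + 0.1600·64.2000] = 10.0706; exercise value = 7.0000 ≤ continuation, so V_u = 10.0706
Node d (S = 78): continuation = 1/1.02·[0.8400·64.2000 + 0.1600·103.2000] = 69.0588; exercise value = 72.0000 > continuation, so V_d = 72.0000 (exercise)
Node 0 (S = 130): continuation = 1/1.02·[0.8400·10.0706 + 0.1600·72.0000] = 19.5875; exercise value = 20.0000 > continuation, so V_0 = 20.0000 (exercise)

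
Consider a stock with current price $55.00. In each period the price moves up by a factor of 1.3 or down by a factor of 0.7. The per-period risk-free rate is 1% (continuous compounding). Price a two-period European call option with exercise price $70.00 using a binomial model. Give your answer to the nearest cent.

Risk-neutral probability p = (e^0.01 − 0.7)/(1.3 − 0.7) = 0.3101/0.6000 = 0.5168
Terminal stock prices: S_uu = 92.95, S_ud = 50.05, S_dd = 26.95
Terminal payoffs (S − K): max(22.95, 0) = 22.95, max(-19.95, 0) = 0, max(-43.05, 0) = 0
Node u (S = 71.5): V_u = e^(−0.01)·[0.5168·22.9500 + 0.4832·0.0000] = 11.7414
Node d (S = 38.5): V_d = e^(−0.01)·[0.5168·0.0000 + 0.4832·0.0000] = 0.0000
Node 0 (S = 55): V_0 = e^(−0.01)·[0.5168·11.7414 + 0.4832·0.0000] = 6.0070

$6.01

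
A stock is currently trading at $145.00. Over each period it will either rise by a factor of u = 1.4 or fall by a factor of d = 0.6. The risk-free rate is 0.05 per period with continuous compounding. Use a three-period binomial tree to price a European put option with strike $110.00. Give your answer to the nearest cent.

$15.83

Risk-neutral probability p = (e^0.05 − 0.6)/(1.4 − 0.6) = 0.4513/0.8000 = 0.5641
Terminal stock prices: S_uuu = 397.9, S_uud = 170.5, S_udd = 73.08, S_ddd = 31.32
Terminal payoffs (K − S): max(-287.9, 0) = 0, max(-60.52, 0) = 0, max(36.92, 0) = 36.92, max(78.68, 0) = 78.68
Node uu (S = 284.2): V_uu = e^(−0.05)·[0.5641·0.0000 + 0.4359·0.0000] = 0.0000
Node ud (S = 121.8): V_ud = e^(−0.05)·[0.5641·0.0000 + 0.4359·36.9200] = 15.3089
Node dd (S = 52.2): V_dd = e^(−0.05)·[0.5641·36.9200 + 0.4359·78.6800] = 52.4352
Node u (S = 203): V_u = e^(−0.05)·[0.5641·0.0000 + 0.4359·15.3089] = 6.3479
Node d (S = 87): V_d = e^(−0.05)·[0.5641·15.3089 + 0.4359·52.4352] = 29.9568
Node 0 (S = 145): V_0 = e^(−0.05)·[0.5641·6.3479 + 0.4359·29.9568] = 15.8278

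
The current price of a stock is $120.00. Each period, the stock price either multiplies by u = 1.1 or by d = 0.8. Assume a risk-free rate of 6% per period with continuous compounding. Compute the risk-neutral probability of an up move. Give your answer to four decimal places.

p = 0.8728

Risk-neutral probability p = (e^0.06 − 0.8)/(1.1 − 0.8) = 0.2618/0.3000 = 0.8728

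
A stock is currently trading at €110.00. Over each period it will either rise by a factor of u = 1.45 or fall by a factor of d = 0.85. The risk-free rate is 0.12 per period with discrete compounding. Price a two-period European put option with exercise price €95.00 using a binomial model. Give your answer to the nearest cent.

€3.74

Risk-neutral probability p = (1 + 0.12 − 0.85)/(1.45 − 0.85) = 0.2700/0.6000 = 0.4500
Terminal stock prices: S_uu = 231.3, S_ud = 135.6, S_dd = 79.47
Terminal payoffs (K − S): max(-136.3, 0) = 0, max(-40.57, 0) = 0, max(15.53, 0) = 15.53
Node u (S = 159.5): V_u = 1/1.12·[0.4500·0.0000 + 0.5500·0.0000] = 0.0000
Node d (S = 93.5): V_d = 1/1.12·[0.4500·0.0000 + 0.5500·15.5250] = 7.6239
Node 0 (S = 110): V_0 = 1/1.12·[0.4500·0.0000 + 0.5500·7.6239] = 3.7439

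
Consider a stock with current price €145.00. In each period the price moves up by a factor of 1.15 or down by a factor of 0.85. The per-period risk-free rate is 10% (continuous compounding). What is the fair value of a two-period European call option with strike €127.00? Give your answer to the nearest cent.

Risk-neutral probability p = (e^0.1 − 0.85)/(1.15 − 0.85) = 0.2552/0.3000 = 0.8506
Terminal stock prices: S_uu = 191.8, S_ud = 141.7, S_dd = 104.8
Terminal payoffs (S − K): max(64.76, 0) = 64.76, max(14.74, 0) = 14.74, max(-22.24, 0) = 0
Node u (S = 166.8): V_u = e^(−0.1)·[0.8506·64.7625 + 0.1494·14.7375] = 51.8356
Node d (S = 123.2): V_d = e^(−0.1)·[0.8506·14.7375 + 0.1494·0.0000] = 11.3424
Node 0 (S = 145): V_0 = e^(−0.1)·[0.8506·51.8356 + 0.1494·11.3424] = 41.4277

€41.43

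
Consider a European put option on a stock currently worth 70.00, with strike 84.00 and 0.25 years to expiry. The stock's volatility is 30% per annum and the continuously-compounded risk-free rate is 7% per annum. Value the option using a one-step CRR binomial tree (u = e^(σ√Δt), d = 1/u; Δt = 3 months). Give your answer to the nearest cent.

12.54

CRR parameters: u = e^(σ√Δt) = e^(0.3·√0.25) = 1.1618, d = 1/u = 0.8607
Per-period rate: rΔt = 0.07·0.25 = 0.0175, so R = e^0.0175 = 1.0177
Risk-neutral probability p = (e^0.0175 − 0.8607)/(1.1618 − 0.8607) = 0.1569/0.3011 = 0.5212
Terminal stock prices: S_u = 81.33, S_d = 60.25
Terminal payoffs (K − S): max(2.672, 0) = 2.672, max(23.75, 0) = 23.75
Node 0 (S = 70): V_0 = e^(−0.0175)·[0.5212·2.6716 + 0.4788·23.7504] = 12.5428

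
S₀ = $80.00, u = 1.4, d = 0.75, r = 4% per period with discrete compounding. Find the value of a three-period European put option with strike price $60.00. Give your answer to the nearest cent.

$3.96

Risk-neutral probability p = (1 + 0.04 − 0.75)/(1.4 − 0.75) = 0.2900/0.6500 = 0.4462
Terminal stock prices: S_uuu = 219.5, S_uud = 117.6, S_udd = 63, S_ddd = 33.75
Terminal payoffs (K − S): max(-159.5, 0) = 0, max(-57.6, 0) = 0, max(-3, 0) = 0, max(26.25, 0) = 26.25
Node uu (S = 156.8): V_uu = 1/1.04·[0.4462·0.0000 + 0.5538·0.0000] = 0.0000
Node ud (S = 84): V_ud = 1/1.04·[0.4462·0.0000 + 0.5538·0.0000] = 0.0000
Node dd (S = 45): V_dd = 1/1.04·[0.4462·0.0000 + 0.5538·26.2500] = 13.9793
Node u (S = 112): V_u = 1/1.04·[0.4462·0.0000 + 0.5538·0.0000] = 0.0000
Node d (S = 60): V_d = 1/1.04·[0.4462·0.0000 + 0.5538·13.9793] = 7.4446
Node 0 (S = 80): V_0 = 1/1.04·[0.4462·0.0000 + 0.5538·7.4446] = 3.9646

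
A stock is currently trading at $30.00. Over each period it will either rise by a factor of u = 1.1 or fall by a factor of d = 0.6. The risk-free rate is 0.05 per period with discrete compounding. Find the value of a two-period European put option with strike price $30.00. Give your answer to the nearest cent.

Risk-neutral probability p = (1 + 0.05 − 0.6)/(1.1 − 0.6) = 0.4500/0.5000 = 0.9000
Terminal stock prices: S_uu = 36.3, S_ud = 19.8, S_dd = 10.8
Terminal payoffs (K − S): max(-6.3, 0) = 0, max(10.2, 0) = 10.2, max(19.2, 0) = 19.2
Node u (S = 33): V_u = 1/1.05·[0.9000·0.0000 + 0.1000·10.2000] = 0.9714
Node d (S = 18): V_d = 1/1.05·[0.9000·10.2000 + 0.1000·19.2000] = 10.5714
Node 0 (S = 30): V_0 = 1/1.05·[0.9000·0.9714 + 0.1000·10.5714] = 1.8395

$1.84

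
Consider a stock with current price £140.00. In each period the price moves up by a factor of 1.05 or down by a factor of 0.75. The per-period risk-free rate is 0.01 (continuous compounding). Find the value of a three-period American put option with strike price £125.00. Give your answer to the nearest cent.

Risk-neutral probability p = (e^0.01 − 0.75)/(1.05 − 0.75) = 0.2601/0.3000 = 0.8668
Terminal stock prices: S_uuu = 162.1, S_uud = 115.8, S_udd = 82.69, S_ddd = 59.06
Terminal payoffs (K − S): max(-37.07, 0) = 0, max(9.238, 0) = 9.238, max(42.31, 0) = 42.31, max(65.94, 0) = 65.94
Node uu (S = 154.3): continuation = e^(−0.01)·[0.8668·0.0000 + 0.1332·9.2375] = 1.2179; exercise value = 0.0000 ≤ continuation, so V_uu = 1.2179
Node ud (S = 110.2): continuation = e^(−0.01)·[0.8668·9.2375 + 0.1332·42.3125] = 13.5062; exercise value = 14.7500 > continuation, so V_ud = 14.7500 (exercise)
Node dd (S = 78.75): continuation = e^(−0.01)·[0.8668·42.3125 + 0.1332·65.9375] = 45.0062; exercise value = 46.2500 > continuation, so V_dd = 46.2500 (exercise)
Node u (S = 147): continuation = e^(−0.01)·[0.8668·1.2179 + 0.1332·14.7500] = 2.9899; exercise value = 0.0000 ≤ continuation, so V_u = 2.9899
Node d (S = 105): continuation = e^(−0.01)·[0.8668·14.7500 + 0.1332·46.2500] = 18.7562; exercise value = 20.0000 > continuation, so V_d = 20.0000 (exercise)
Node 0 (S = 140): continuation = e^(−0.01)·[0.8668·2.9899 + 0.1332·20.0000] = 5.2027; exercise value = 0.0000 ≤ continuation, so V_0 = 5.2027

£5.20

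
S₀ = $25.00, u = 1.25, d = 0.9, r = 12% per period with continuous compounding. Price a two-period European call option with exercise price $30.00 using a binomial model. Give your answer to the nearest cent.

$3.01

Risk-neutral probability p = (e^0.12 − 0.9)/(1.25 − 0.9) = 0.2275/0.3500 = 0.6500
Terminal stock prices: S_uu = 39.06, S_ud = 28.12, S_dd = 20.25
Terminal payoffs (S − K): max(9.062, 0) = 9.062, max(-1.875, 0) = 0, max(-9.75, 0) = 0
Node u (S = 31.25): V_u = e^(−0.12)·[0.6500·9.0625 + 0.3500·0.0000] = 5.2244
Node d (S = 22.5): V_d = e^(−0.12)·[0.6500·0.0000 + 0.3500·0.0000] = 0.0000
Node 0 (S = 25): V_0 = e^(−0.12)·[0.6500·5.2244 + 0.3500·0.0000] = 3.0118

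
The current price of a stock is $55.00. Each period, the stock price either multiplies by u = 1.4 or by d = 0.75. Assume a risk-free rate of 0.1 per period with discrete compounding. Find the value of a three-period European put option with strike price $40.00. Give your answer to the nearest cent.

$1.24

Risk-neutral probability p = (1 + 0.1 − 0.75)/(1.4 − 0.75) = 0.3500/0.6500 = 0.5385
Terminal stock prices: S_uuu = 150.9, S_uud = 80.85, S_udd = 43.31, S_ddd = 23.2
Terminal payoffs (K − S): max(-110.9, 0) = 0, max(-40.85, 0) = 0, max(-3.312, 0) = 0, max(16.8, 0) = 16.8
Node uu (S = 107.8): V_uu = 1/1.1·[0.5385·0.0000 + 0.4615·0.0000] = 0.0000
Node ud (S = 57.75): V_ud = 1/1.1·[0.5385·0.0000 + 0.4615·0.0000] = 0.0000
Node dd (S = 30.94): V_dd = 1/1.1·[0.5385·0.0000 + 0.4615·16.7969] = 7.0476
Node u (S = 77): V_u = 1/1.1·[0.5385·0.0000 + 0.4615·0.0000] = 0.0000
Node d (S = 41.25): V_d = 1/1.1·[0.5385·0.0000 + 0.4615·7.0476] = 2.9571
Node 0 (S = 55): V_0 = 1/1.1·[0.5385·0.0000 + 0.4615·2.9571] = 1.2407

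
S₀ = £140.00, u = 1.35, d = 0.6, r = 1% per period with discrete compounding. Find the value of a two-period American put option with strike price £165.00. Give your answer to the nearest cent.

Risk-neutral probability p = (1 + 0.01 − 0.6)/(1.35 − 0.6) = 0.4100/0.7500 = 0.5467
Terminal stock prices: S_uu = 255.2, S_ud = 113.4, S_dd = 50.4
Terminal payoffs (K − S): max(-90.15, 0) = 0, max(51.6, 0) = 51.6, max(114.6, 0) = 114.6
Node u (S = 189): continuation = 1/1.01·[0.5467·0.0000 + 0.4533·51.6000] = 23.1604; exercise value = 0.0000 ≤ continuation, so V_u = 23.1604
Node d (S = 84): continuation = 1/1.01·[0.5467·51.6000 + 0.4533·114.6000] = 79.3663; exercise value = 81.0000 > continuation, so V_d = 81.0000 (exercise)
Node 0 (S = 140): continuation = 1/1.01·[0.5467·23.1604 + 0.4533·81.0000] = 48.8921; exercise value = 25.0000 ≤ continuation, so V_0 = 48.8921

£48.89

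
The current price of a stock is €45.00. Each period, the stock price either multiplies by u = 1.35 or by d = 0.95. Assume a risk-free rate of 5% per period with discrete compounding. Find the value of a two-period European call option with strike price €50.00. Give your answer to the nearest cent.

€4.44

Risk-neutral probability p = (1 + 0.05 − 0.95)/(1.35 − 0.95) = 0.1000/0.4000 = 0.2500
Terminal stock prices: S_uu = 82.01, S_ud = 57.71, S_dd = 40.61
Terminal payoffs (S − K): max(32.01, 0) = 32.01, max(7.713, 0) = 7.713, max(-9.388, 0) = 0
Node u (S = 60.75): V_u = 1/1.05·[0.2500·32.0125 + 0.7500·7.7125] = 13.1310
Node d (S = 42.75): V_d = 1/1.05·[0.2500·7.7125 + 0.7500·0.0000] = 1.8363
Node 0 (S = 45): V_0 = 1/1.05·[0.2500·13.1310 + 0.7500·1.8363] = 4.4381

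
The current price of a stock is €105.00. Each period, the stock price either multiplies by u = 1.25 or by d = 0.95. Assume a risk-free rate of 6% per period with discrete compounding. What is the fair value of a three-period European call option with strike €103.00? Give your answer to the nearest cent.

€21.29

Risk-neutral probability p = (1 + 0.06 − 0.95)/(1.25 − 0.95) = 0.1100/0.3000 = 0.3667
Terminal stock prices: S_uuu = 205.1, S_uud = 155.9, S_udd = 118.5, S_ddd = 90.02
Terminal payoffs (S − K): max(102.1, 0) = 102.1, max(52.86, 0) = 52.86, max(15.45, 0) = 15.45, max(-12.98, 0) = 0
Node uu (S = 164.1): V_uu = 1/1.06·[0.3667·102.0781 + 0.6333·52.8594] = 66.8927
Node ud (S = 124.7): V_ud = 1/1.06·[0.3667·52.8594 + 0.6333·15.4531] = 27.5177
Node dd (S = 94.76): V_dd = 1/1.06·[0.3667·15.4531 + 0.6333·0.0000] = 5.3454
Node u (S = 131.2): V_u = 1/1.06·[0.3667·66.8927 + 0.6333·27.5177] = 39.5804
Node d (S = 99.75): V_d = 1/1.06·[0.3667·27.5177 + 0.6333·5.3454] = 12.7125
Node 0 (S = 105): V_0 = 1/1.06·[0.3667·39.5804 + 0.6333·12.7125] = 21.2868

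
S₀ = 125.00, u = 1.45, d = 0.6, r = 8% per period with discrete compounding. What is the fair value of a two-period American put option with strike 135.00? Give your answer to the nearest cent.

Risk-neutral probability p = (1 + 0.08 − 0.6)/(1.45 − 0.6) = 0.4800/0.8500 = 0.5647
Terminal stock prices: S_uu = 262.8, S_ud = 108.8, S_dd = 45
Terminal payoffs (K − S): max(-127.8, 0) = 0, max(26.25, 0) = 26.25, max(90, 0) = 90
Node u (S = 181.2): continuation = 1/1.08·[0.5647·0.0000 + 0.4353·26.2500] = 10.5801; exercise value = 0.0000 ≤ continuation, so V_u = 10.5801
Node d (S = 75): continuation = 1/1.08·[0.5647·26.2500 + 0.4353·90.0000] = 50.0000; exercise value = 60.0000 > continuation, so V_d = 60.0000 (exercise)
Node 0 (S = 125): continuation = 1/1.08·[0.5647·10.5801 + 0.4353·60.0000] = 29.7151; exercise value = 10.0000 ≤ continuation, so V_0 = 29.7151

29.72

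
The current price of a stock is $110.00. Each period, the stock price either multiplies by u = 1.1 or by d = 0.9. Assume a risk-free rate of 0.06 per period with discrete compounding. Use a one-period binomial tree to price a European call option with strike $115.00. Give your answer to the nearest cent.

$4.53

Risk-neutral probability p = (1 + 0.06 − 0.9)/(1.1 − 0.9) = 0.1600/0.2000 = 0.8000
Terminal stock prices: S_u = 121, S_d = 99
Terminal payoffs (S − K): max(6, 0) = 6, max(-16, 0) = 0
Node 0 (S = 110): V_0 = 1/1.06·[0.8000·6.0000 + 0.2000·0.0000] = 4.5283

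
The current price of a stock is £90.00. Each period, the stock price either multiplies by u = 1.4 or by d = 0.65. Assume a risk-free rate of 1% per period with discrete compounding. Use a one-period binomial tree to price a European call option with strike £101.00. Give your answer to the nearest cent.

Risk-neutral probability p = (1 + 0.01 − 0.65)/(1.4 − 0.65) = 0.3600/0.7500 = 0.4800
Terminal stock prices: S_u = 126, S_d = 58.5
Terminal payoffs (S − K): max(25, 0) = 25, max(-42.5, 0) = 0
Node 0 (S = 90): V_0 = 1/1.01·[0.4800·25.0000 + 0.5200·0.0000] = 11.8812

£11.88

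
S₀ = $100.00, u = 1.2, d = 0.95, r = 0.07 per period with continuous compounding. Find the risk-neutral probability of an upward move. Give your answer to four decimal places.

p = 0.4900

Risk-neutral probability p = (e^0.07 − 0.95)/(1.2 − 0.95) = 0.1225/0.2500 = 0.4900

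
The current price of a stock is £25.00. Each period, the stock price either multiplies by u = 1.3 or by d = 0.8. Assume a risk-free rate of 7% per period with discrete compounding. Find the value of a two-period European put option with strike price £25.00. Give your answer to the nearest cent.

Risk-neutral probability p = (1 + 0.07 − 0.8)/(1.3 − 0.8) = 0.2700/0.5000 = 0.5400
Terminal stock prices: S_uu = 42.25, S_ud = 26, S_dd = 16
Terminal payoffs (K − S): max(-17.25, 0) = 0, max(-1, 0) = 0, max(9, 0) = 9
Node u (S = 32.5): V_u = 1/1.07·[0.5400·0.0000 + 0.4600·0.0000] = 0.0000
Node d (S = 20): V_d = 1/1.07·[0.5400·0.0000 + 0.4600·9.0000] = 3.8692
Node 0 (S = 25): V_0 = 1/1.07·[0.5400·0.0000 + 0.4600·3.8692] = 1.6634

£1.66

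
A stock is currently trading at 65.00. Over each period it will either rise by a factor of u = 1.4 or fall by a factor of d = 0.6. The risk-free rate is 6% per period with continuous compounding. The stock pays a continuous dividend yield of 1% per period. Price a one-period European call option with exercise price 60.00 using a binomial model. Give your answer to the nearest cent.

Per-period risk-free factor R = e^0.06 = 1.0618; dividend-adjusted growth = e^(0.06−0.01) = 1.0513.
Risk-neutral probability p = (1.0513 − 0.6)/(1.4 − 0.6) = 0.4513/0.8000 = 0.5641
Terminal stock prices: S_u = 91, S_d = 39
Terminal payoffs (S − K): max(31, 0) = 31, max(-21, 0) = 0
Node 0 (S = 65): V_0 = e^(−0.06)·[0.5641·31.0000 + 0.4359·0.0000] = 16.4684

16.47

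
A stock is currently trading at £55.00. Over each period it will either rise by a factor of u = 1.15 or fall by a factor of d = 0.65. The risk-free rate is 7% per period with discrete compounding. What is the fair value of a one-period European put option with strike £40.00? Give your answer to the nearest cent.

Risk-neutral probability p = (1 + 0.07 − 0.65)/(1.15 − 0.65) = 0.4200/0.5000 = 0.8400
Terminal stock prices: S_u = 63.25, S_d = 35.75
Terminal payoffs (K − S): max(-23.25, 0) = 0, max(4.25, 0) = 4.25
Node 0 (S = 55): V_0 = 1/1.07·[0.8400·0.0000 + 0.1600·4.2500] = 0.6355

£0.64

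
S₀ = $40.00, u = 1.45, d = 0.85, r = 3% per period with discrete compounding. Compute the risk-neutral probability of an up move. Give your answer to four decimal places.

Risk-neutral probability p = (1 + 0.03 − 0.85)/(1.45 − 0.85) = 0.1800/0.6000 = 0.3000

p = 0.3000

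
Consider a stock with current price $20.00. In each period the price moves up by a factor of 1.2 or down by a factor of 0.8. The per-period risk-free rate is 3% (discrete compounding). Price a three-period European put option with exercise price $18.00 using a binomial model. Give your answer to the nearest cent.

Risk-neutral probability p = (1 + 0.03 − 0.8)/(1.2 − 0.8) = 0.2300/0.4000 = 0.5750
Terminal stock prices: S_uuu = 34.56, S_uud = 23.04, S_udd = 15.36, S_ddd = 10.24
Terminal payoffs (K − S): max(-16.56, 0) = 0, max(-5.04, 0) = 0, max(2.64, 0) = 2.64, max(7.76, 0) = 7.76
Node uu (S = 28.8): V_uu = 1/1.03·[0.5750·0.0000 + 0.4250·0.0000] = 0.0000
Node ud (S = 19.2): V_ud = 1/1.03·[0.5750·0.0000 + 0.4250·2.6400] = 1.0893
Node dd (S = 12.8): V_dd = 1/1.03·[0.5750·2.6400 + 0.4250·7.7600] = 4.6757
Node u (S = 24): V_u = 1/1.03·[0.5750·0.0000 + 0.4250·1.0893] = 0.4495
Node d (S = 16): V_d = 1/1.03·[0.5750·1.0893 + 0.4250·4.6757] = 2.5374
Node 0 (S = 20): V_0 = 1/1.03·[0.5750·0.4495 + 0.4250·2.5374] = 1.2979

$1.30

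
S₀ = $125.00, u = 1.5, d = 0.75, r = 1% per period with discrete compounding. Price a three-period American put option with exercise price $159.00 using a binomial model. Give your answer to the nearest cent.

$52.49

Risk-neutral probability p = (1 + 0.01 − 0.75)/(1.5 − 0.75) = 0.2600/0.7500 = 0.3467
Terminal stock prices: S_uuu = 421.9, S_uud = 210.9, S_udd = 105.5, S_ddd = 52.73
Terminal payoffs (K − S): max(-262.9, 0) = 0, max(-51.94, 0) = 0, max(53.53, 0) = 53.53, max(106.3, 0) = 106.3
Node uu (S = 281.2): continuation = 1/1.01·[0.3467·0.0000 + 0.6533·0.0000] = 0.0000; exercise value = 0.0000 ≤ continuation, so V_uu = 0.0000
Node ud (S = 140.6): continuation = 1/1.01·[0.3467·0.0000 + 0.6533·53.5312] = 34.6275; exercise value = 18.3750 ≤ continuation, so V_ud = 34.6275
Node dd (S = 70.31): continuation = 1/1.01·[0.3467·53.5312 + 0.6533·106.2656] = 87.1132; exercise value = 88.6875 > continuation, so V_dd = 88.6875 (exercise)
Node u (S = 187.5): continuation = 1/1.01·[0.3467·0.0000 + 0.6533·34.6275] = 22.3993; exercise value = 0.0000 ≤ continuation, so V_u = 22.3993
Node d (S = 93.75): continuation = 1/1.01·[0.3467·34.6275 + 0.6533·88.6875] = 69.2541; exercise value = 65.2500 ≤ continuation, so V_d = 69.2541
Node 0 (S = 125): continuation = 1/1.01·[0.3467·22.3993 + 0.6533·69.2541] = 52.4863; exercise value = 34.0000 ≤ continuation, so V_0 = 52.4863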